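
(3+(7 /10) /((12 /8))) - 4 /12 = 47 /15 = 3.13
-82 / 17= -4.82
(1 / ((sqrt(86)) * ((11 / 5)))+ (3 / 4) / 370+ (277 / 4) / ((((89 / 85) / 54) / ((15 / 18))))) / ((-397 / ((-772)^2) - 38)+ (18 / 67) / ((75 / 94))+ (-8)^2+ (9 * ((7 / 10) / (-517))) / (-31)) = 3636210131000 * sqrt(86) / 18118708149984241+ 156803187234735989970 / 1387555952044141991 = 113.01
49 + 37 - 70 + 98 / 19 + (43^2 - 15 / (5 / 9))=35020 / 19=1843.16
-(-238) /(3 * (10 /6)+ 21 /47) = 5593 /128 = 43.70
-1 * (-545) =545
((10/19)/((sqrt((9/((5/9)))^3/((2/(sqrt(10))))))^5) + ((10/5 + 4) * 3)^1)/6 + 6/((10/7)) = 156250 * 10^(1/4)/11735794529394993 + 36/5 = 7.20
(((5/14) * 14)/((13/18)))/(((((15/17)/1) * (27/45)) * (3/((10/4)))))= 425/39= 10.90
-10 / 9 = -1.11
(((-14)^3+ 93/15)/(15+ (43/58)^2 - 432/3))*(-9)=-31880628/166195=-191.83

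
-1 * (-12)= 12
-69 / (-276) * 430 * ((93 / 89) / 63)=6665 / 3738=1.78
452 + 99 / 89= 40327 / 89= 453.11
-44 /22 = -2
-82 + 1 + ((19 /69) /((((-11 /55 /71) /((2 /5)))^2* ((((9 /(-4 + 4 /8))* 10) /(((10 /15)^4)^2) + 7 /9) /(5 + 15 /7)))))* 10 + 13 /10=-416443098839 /610435870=-682.21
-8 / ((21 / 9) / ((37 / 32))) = -111 / 28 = -3.96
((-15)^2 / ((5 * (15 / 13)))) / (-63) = -13 / 21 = -0.62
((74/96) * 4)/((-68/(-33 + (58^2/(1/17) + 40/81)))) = -171295015/66096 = -2591.61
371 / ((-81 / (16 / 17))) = -5936 / 1377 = -4.31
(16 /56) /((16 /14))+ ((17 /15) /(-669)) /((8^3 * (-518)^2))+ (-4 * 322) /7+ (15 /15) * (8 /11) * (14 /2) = -2709347195358907 /15164899706880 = -178.66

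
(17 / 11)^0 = 1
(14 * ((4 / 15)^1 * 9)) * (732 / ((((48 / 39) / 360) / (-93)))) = -669050928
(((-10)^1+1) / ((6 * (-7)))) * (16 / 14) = 12 / 49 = 0.24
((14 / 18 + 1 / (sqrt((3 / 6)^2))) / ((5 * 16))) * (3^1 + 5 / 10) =35 / 288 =0.12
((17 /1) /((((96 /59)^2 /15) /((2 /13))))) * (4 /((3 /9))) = 295885 /1664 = 177.82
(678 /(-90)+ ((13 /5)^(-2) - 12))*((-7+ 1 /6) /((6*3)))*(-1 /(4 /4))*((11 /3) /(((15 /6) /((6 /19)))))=-22163042 /6502275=-3.41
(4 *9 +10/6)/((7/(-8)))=-904/21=-43.05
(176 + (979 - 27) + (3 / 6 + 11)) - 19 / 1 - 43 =2155 / 2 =1077.50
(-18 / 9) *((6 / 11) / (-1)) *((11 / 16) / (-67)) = -3 / 268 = -0.01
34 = 34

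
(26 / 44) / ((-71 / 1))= -0.01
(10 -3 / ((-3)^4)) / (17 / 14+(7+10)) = 3766 / 6885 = 0.55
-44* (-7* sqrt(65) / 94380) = 7* sqrt(65) / 2145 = 0.03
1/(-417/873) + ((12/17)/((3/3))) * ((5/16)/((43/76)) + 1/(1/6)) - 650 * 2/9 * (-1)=134406842/914481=146.98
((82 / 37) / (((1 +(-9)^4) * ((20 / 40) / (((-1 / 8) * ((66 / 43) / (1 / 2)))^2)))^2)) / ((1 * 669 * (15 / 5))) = 5402529 / 2429309548571680088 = 0.00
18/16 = 1.12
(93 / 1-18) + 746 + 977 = 1798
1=1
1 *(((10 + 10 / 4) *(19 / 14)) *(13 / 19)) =325 / 28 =11.61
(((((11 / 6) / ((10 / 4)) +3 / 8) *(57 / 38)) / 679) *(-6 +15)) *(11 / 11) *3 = 513 / 7760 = 0.07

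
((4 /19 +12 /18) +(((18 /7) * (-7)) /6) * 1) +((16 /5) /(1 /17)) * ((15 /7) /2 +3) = 437629 /1995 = 219.36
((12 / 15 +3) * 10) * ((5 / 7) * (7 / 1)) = 190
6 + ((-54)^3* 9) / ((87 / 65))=-30705306 / 29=-1058803.66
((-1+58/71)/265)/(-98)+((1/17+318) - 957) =-20028115719/31345790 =-638.94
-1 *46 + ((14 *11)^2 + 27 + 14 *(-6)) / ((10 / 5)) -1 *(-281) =24129 / 2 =12064.50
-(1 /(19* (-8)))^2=-1 /23104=-0.00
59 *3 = 177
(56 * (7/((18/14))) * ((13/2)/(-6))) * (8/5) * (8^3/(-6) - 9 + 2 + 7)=18264064/405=45096.45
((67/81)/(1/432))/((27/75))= 26800/27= 992.59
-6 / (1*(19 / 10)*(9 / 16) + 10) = -960 / 1771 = -0.54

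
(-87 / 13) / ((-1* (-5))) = -87 / 65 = -1.34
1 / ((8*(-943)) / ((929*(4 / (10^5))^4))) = -929 / 2946875000000000000000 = -0.00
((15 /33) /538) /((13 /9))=45 /76934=0.00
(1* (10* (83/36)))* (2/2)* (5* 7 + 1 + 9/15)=5063/6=843.83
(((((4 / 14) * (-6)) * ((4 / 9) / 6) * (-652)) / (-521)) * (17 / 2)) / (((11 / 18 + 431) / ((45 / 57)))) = -78240 / 31666901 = -0.00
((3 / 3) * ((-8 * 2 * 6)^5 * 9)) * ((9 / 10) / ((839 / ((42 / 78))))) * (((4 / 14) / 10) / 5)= -330225942528 / 1363375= -242212.12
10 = 10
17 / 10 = 1.70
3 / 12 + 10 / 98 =69 / 196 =0.35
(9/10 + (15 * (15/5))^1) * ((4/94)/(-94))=-459/22090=-0.02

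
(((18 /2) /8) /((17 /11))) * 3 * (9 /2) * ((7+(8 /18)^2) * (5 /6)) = 32065 /544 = 58.94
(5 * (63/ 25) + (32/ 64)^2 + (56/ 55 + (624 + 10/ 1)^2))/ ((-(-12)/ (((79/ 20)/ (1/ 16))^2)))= 133797010.52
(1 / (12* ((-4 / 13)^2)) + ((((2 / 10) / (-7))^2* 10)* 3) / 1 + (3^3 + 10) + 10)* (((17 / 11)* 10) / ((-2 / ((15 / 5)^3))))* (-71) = 24479086131 / 34496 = 709621.00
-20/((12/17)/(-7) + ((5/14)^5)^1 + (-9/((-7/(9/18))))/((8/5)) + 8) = -36572032/15189747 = -2.41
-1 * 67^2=-4489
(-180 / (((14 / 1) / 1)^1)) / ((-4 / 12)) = 38.57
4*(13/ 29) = 1.79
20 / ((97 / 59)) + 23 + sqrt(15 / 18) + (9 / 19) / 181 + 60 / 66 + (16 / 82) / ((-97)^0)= sqrt(30) / 6 + 5456941536 / 150445933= 37.18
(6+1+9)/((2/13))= 104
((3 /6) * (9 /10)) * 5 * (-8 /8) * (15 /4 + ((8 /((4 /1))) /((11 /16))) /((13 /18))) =-40041 /2288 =-17.50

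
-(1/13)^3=-1/2197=-0.00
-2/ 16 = -1/ 8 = -0.12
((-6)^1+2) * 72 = -288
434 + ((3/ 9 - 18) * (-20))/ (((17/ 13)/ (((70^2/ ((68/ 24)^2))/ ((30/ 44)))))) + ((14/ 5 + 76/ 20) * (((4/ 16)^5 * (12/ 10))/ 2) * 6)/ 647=9859405812326361/ 40687500800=242320.26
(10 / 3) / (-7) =-10 / 21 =-0.48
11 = 11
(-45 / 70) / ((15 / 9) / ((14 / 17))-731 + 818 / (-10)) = 0.00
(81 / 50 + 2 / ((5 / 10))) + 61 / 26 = 7.97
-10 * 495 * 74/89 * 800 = -293040000/89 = -3292584.27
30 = 30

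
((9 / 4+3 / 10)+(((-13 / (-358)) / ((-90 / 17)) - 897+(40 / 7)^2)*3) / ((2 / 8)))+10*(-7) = -5493994193 / 526260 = -10439.70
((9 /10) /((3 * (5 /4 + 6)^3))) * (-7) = -672 /121945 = -0.01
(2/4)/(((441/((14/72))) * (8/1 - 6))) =1/9072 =0.00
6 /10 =3 /5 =0.60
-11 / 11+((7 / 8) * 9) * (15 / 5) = 22.62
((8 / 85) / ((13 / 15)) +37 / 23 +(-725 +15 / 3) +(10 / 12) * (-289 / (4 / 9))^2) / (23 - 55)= -57195694813 / 5204992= -10988.62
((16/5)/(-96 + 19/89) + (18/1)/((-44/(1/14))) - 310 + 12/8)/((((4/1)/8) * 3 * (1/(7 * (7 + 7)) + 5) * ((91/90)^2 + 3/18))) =-278411739732/8062639805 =-34.53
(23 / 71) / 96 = 23 / 6816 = 0.00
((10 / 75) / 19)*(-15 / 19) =-2 / 361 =-0.01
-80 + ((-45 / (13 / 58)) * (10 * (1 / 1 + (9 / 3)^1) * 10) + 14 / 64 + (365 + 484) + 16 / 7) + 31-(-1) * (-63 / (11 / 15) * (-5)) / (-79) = -201203863183 / 2530528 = -79510.63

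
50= 50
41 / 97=0.42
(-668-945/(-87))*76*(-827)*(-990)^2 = 40480514819875.86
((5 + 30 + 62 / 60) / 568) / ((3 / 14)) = 7567 / 25560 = 0.30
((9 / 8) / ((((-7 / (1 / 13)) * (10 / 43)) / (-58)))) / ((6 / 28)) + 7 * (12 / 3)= 11021 / 260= 42.39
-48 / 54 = -8 / 9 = -0.89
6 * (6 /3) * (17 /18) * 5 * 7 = 1190 /3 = 396.67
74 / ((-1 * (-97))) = 74 / 97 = 0.76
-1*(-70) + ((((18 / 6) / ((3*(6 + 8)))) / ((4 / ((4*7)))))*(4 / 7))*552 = 1594 / 7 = 227.71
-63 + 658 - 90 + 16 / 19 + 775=24336 / 19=1280.84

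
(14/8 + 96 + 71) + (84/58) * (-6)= 18567/116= 160.06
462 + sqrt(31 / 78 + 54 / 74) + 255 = sqrt(9388158) / 2886 + 717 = 718.06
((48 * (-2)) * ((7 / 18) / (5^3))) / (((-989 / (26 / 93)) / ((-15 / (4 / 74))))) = -53872 / 2299425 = -0.02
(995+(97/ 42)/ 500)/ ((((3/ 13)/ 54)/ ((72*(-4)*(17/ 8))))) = -124681043799/ 875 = -142492621.48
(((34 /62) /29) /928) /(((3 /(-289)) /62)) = -4913 /40368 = -0.12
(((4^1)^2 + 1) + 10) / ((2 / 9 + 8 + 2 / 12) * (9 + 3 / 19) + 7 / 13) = 20007 / 57326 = 0.35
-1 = -1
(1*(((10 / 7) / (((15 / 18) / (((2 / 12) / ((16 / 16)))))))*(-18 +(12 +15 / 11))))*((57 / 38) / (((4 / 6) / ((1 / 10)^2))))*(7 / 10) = -459 / 22000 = -0.02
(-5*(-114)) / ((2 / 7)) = 1995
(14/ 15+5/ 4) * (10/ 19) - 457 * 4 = -208261/ 114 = -1826.85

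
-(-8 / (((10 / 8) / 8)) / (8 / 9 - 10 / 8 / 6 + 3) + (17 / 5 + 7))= 4652 / 1325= 3.51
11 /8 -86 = -677 /8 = -84.62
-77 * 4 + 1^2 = -307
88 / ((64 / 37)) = 407 / 8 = 50.88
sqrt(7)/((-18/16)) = -8 * sqrt(7)/9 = -2.35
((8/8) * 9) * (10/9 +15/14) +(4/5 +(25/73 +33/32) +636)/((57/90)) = 1027.29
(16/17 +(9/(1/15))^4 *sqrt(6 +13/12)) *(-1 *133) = -117572446488.47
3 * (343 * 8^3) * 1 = 526848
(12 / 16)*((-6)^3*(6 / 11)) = -972 / 11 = -88.36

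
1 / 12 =0.08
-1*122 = -122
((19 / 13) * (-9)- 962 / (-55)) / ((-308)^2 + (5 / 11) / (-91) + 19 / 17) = 369019 / 8071598110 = 0.00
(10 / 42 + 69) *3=1454 / 7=207.71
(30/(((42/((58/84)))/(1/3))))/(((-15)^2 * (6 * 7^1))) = 29/1666980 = 0.00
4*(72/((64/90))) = 405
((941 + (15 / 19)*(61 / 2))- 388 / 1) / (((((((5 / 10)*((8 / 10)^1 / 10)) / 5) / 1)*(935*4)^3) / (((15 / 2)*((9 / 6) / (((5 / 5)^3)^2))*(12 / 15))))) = 197361 / 15903341696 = 0.00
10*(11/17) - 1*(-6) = 212/17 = 12.47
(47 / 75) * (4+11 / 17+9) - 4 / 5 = 7.75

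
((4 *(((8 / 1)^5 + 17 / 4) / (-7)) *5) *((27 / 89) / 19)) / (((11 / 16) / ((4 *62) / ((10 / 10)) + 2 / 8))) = -10041791940 / 18601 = -539852.26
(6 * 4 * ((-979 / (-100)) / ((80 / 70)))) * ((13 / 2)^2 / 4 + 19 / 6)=4516127 / 1600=2822.58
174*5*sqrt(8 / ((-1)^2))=1740*sqrt(2)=2460.73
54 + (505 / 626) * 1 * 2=17407 / 313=55.61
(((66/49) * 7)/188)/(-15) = -11/3290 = -0.00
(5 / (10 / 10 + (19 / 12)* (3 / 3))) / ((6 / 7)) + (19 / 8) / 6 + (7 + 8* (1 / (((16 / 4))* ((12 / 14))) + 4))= 65453 / 1488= 43.99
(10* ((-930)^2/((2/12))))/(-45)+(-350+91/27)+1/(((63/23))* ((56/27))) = -12209135665/10584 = -1153546.45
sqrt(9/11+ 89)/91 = 2 * sqrt(2717)/1001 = 0.10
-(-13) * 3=39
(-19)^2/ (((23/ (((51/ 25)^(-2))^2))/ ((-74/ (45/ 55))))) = -114786718750/ 1400396607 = -81.97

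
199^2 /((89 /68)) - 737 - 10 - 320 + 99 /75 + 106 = 65186412 /2225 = 29297.26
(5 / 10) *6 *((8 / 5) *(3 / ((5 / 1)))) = 72 / 25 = 2.88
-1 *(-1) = 1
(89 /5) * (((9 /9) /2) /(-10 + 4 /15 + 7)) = -267 /82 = -3.26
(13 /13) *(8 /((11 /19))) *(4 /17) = 608 /187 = 3.25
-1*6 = -6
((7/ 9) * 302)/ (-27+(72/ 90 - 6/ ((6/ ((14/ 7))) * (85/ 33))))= -179690/ 20637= -8.71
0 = 0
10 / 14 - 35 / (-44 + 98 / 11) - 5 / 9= 28115 / 24318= 1.16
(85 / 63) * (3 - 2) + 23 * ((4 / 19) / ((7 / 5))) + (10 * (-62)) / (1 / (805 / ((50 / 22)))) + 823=-218776.19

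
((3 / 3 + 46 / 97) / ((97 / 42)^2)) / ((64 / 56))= 441441 / 1825346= 0.24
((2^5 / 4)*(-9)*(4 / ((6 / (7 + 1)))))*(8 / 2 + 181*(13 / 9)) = -305792 / 3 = -101930.67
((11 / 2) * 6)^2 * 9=9801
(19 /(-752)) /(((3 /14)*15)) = -133 /16920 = -0.01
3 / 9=1 / 3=0.33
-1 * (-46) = 46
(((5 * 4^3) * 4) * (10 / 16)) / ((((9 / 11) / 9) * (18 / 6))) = 8800 / 3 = 2933.33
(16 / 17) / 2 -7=-111 / 17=-6.53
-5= -5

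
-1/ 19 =-0.05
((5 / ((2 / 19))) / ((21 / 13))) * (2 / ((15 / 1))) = 247 / 63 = 3.92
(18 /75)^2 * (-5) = -36 /125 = -0.29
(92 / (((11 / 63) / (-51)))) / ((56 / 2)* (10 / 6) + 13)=-886788 / 1969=-450.37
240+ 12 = 252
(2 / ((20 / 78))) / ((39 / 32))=32 / 5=6.40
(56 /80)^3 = 343 /1000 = 0.34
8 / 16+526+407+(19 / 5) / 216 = 933.52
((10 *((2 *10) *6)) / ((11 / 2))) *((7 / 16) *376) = 394800 / 11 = 35890.91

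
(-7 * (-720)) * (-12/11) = -60480/11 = -5498.18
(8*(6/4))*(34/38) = 204/19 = 10.74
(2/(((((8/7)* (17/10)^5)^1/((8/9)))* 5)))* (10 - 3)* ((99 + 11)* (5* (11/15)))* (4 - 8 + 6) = 4743200000/38336139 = 123.73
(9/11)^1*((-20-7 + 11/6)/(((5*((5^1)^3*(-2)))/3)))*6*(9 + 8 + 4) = 85617/13750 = 6.23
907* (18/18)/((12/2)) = 907/6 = 151.17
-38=-38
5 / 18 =0.28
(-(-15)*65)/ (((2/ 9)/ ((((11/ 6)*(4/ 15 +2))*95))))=1732087.50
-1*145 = -145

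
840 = 840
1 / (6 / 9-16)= -3 / 46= -0.07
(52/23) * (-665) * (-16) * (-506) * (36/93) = -146065920/31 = -4711803.87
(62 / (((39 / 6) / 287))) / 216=8897 / 702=12.67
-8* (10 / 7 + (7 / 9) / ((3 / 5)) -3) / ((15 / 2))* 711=65728 / 315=208.66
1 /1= 1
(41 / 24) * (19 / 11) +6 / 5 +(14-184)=-218921 / 1320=-165.85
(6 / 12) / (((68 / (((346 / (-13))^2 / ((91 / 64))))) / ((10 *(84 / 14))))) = 219.79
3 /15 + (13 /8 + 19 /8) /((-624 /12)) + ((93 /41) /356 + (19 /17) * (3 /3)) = 20113881 /16128580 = 1.25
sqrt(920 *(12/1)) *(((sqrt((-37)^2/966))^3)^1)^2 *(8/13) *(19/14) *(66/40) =536236819481 *sqrt(690)/34179171390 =412.12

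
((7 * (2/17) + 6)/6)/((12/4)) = 58/153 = 0.38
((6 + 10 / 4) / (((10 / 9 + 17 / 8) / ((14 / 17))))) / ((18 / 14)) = 392 / 233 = 1.68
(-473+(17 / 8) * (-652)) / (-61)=30.47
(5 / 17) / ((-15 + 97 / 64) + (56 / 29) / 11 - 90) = -102080 / 35855601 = -0.00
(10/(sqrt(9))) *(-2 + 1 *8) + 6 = 26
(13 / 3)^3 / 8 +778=170245 / 216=788.17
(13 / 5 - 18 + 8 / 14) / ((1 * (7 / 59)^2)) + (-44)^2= 1513601 / 1715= 882.57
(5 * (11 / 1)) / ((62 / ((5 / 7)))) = 275 / 434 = 0.63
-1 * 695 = -695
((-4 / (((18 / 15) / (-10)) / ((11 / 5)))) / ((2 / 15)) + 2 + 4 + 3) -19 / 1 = 540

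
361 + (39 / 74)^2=1978357 / 5476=361.28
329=329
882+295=1177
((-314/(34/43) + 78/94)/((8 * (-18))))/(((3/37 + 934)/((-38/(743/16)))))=-23430916/9718758747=-0.00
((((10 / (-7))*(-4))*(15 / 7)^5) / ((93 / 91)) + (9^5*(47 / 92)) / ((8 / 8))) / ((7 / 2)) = 1458089543151 / 167767474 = 8691.13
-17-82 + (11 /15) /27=-98.97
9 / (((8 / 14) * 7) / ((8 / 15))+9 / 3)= 6 / 7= 0.86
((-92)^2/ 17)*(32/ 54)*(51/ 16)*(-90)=-84640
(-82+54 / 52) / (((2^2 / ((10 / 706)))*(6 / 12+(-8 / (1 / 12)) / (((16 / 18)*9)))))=10525 / 422188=0.02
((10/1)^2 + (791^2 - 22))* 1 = 625759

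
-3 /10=-0.30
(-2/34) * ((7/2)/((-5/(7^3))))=2401/170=14.12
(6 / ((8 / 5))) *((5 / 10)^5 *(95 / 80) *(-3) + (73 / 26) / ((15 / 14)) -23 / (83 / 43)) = -77948849 / 2209792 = -35.27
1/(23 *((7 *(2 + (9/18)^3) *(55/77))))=8/1955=0.00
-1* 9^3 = -729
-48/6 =-8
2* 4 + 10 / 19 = 162 / 19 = 8.53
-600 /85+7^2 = 713 /17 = 41.94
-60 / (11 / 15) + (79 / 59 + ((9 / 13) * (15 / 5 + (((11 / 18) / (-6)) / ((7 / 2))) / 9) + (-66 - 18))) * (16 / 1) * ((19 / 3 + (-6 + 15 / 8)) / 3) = -1030.95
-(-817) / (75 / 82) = 66994 / 75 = 893.25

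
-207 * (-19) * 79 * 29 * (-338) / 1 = -3045550014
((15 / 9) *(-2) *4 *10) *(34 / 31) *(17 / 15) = -46240 / 279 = -165.73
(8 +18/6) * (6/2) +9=42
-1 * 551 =-551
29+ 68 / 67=2011 / 67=30.01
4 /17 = 0.24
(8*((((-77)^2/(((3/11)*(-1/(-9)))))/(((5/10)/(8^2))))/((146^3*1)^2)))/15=1043504/756671131445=0.00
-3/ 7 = -0.43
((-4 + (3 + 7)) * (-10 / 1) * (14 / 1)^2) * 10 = -117600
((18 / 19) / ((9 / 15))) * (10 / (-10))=-30 / 19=-1.58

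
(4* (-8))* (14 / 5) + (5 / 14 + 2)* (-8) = -3796 / 35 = -108.46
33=33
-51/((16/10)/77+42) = -19635/16178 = -1.21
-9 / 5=-1.80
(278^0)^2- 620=-619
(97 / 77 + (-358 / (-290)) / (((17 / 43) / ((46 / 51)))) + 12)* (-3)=-155617789 / 3226685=-48.23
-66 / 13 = -5.08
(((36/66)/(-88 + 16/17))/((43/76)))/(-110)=969/9625550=0.00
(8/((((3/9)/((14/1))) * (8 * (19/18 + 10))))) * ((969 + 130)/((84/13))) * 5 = 642915/199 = 3230.73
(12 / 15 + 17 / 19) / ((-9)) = -161 / 855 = -0.19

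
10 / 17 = 0.59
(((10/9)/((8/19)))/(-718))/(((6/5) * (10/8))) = -95/38772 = -0.00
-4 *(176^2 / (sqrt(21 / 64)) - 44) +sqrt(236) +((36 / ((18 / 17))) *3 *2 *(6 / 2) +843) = -991232 *sqrt(21) / 21 +2 *sqrt(59) +1631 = -214658.19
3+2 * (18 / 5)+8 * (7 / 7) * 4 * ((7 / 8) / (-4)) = 16 / 5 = 3.20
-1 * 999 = -999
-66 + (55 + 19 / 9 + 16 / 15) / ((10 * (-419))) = -66.01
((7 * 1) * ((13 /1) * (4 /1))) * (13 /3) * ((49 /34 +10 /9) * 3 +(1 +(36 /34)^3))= 686563514 /44217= 15527.14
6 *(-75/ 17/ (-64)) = 225/ 544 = 0.41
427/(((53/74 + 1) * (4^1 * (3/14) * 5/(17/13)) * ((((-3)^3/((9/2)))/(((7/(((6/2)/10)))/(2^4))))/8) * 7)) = -1880081/89154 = -21.09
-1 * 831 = -831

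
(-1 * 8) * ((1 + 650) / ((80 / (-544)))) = 177072 / 5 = 35414.40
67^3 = 300763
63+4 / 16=253 / 4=63.25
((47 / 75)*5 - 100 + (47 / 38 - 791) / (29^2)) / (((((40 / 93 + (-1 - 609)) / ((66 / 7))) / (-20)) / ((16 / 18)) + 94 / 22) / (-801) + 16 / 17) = -387033446714992 / 3685315945945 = -105.02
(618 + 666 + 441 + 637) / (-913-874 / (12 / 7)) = -14172 / 8537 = -1.66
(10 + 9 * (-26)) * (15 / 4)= -840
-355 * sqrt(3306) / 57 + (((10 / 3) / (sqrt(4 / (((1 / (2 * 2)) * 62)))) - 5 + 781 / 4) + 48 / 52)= -355 * sqrt(3306) / 57 + 5 * sqrt(62) / 6 + 9941 / 52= -160.37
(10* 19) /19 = 10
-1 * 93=-93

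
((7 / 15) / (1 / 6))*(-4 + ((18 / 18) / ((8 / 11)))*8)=98 / 5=19.60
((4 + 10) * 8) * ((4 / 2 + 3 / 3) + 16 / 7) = 592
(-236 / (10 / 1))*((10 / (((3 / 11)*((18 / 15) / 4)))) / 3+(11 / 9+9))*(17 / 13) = -2760256 / 1755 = -1572.80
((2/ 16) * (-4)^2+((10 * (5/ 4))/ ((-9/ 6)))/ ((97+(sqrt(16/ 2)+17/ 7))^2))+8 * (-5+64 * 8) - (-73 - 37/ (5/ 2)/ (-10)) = 248675 * sqrt(2)/ 7321226018+9069942923849783/ 2196367805400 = 4129.52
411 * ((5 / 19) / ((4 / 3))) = 81.12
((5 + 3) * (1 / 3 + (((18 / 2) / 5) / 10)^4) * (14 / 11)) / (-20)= -43887781 / 257812500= -0.17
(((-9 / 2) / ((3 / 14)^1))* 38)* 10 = -7980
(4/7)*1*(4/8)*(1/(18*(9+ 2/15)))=5/2877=0.00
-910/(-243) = 910/243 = 3.74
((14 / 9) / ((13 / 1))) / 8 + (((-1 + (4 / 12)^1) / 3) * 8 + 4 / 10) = -1063 / 780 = -1.36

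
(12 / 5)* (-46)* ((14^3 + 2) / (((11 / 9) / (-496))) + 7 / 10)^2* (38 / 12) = -6566445272507805053 / 15125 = -434145141983987.11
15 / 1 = 15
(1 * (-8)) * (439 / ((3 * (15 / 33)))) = -38632 / 15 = -2575.47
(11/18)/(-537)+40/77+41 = 30901355/744282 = 41.52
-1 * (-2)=2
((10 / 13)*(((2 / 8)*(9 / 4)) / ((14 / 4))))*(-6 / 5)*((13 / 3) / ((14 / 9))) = -81 / 196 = -0.41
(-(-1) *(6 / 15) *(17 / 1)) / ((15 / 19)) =646 / 75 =8.61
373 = 373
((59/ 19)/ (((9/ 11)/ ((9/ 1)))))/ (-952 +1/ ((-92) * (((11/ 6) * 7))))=-2298758/ 64067753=-0.04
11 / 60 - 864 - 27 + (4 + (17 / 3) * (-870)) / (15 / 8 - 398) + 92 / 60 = -166723853 / 190140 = -876.85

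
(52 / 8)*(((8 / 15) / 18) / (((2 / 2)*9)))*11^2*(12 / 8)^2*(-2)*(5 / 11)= -143 / 27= -5.30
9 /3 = 3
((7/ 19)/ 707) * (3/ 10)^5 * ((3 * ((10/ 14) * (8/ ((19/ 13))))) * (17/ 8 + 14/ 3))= 514917/ 5104540000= 0.00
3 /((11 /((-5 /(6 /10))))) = -25 /11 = -2.27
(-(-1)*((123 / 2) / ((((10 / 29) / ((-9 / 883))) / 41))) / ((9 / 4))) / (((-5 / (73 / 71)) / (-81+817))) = 7857558816 / 1567325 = 5013.36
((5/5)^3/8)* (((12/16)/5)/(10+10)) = 3/3200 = 0.00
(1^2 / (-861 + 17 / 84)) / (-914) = 42 / 33044299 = 0.00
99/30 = 33/10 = 3.30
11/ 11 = 1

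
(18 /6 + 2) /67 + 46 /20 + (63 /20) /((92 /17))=364501 /123280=2.96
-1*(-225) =225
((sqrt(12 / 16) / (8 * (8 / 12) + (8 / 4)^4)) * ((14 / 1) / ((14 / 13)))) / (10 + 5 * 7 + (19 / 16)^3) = 1248 * sqrt(3) / 191179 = 0.01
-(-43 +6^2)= 7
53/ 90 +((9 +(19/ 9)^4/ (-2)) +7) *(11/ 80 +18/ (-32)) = -1044631/ 524880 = -1.99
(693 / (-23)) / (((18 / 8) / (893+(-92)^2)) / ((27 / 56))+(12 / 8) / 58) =-2256571548 / 1974251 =-1143.00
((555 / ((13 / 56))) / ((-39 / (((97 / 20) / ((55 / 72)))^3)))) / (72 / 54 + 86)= -16542979373088 / 92084403125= -179.65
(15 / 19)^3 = 3375 / 6859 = 0.49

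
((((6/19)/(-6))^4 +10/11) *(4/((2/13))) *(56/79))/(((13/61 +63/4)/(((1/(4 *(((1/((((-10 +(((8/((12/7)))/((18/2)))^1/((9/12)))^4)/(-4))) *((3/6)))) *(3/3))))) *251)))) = 509184066887031167996/6329369691304853985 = 80.45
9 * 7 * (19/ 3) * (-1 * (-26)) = 10374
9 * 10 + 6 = 96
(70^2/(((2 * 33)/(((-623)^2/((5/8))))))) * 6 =3042931360/11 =276630123.64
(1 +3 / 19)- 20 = -358 / 19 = -18.84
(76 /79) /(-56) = -19 /1106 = -0.02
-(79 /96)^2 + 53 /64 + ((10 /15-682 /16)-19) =-560401 /9216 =-60.81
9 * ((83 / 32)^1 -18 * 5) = -25173 / 32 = -786.66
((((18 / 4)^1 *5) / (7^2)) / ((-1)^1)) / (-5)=9 / 98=0.09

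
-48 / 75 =-16 / 25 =-0.64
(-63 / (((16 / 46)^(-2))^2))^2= 66588770304 / 78310985281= 0.85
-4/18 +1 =7/9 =0.78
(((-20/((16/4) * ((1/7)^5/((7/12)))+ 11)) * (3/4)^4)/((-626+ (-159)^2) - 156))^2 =2270317133144025/4117662331594771496833024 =0.00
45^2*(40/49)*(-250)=-20250000/49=-413265.31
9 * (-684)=-6156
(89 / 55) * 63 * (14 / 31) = 78498 / 1705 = 46.04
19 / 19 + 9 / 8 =17 / 8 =2.12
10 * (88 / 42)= 440 / 21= 20.95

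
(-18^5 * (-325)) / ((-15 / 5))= -204703200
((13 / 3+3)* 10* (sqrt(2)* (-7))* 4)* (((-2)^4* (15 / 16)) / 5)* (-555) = 3418800* sqrt(2) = 4834913.33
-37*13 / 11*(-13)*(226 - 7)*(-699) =-957215493 / 11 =-87019590.27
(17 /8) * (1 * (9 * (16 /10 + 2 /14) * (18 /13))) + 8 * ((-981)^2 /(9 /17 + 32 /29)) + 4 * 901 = 197521488139 /41860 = 4718621.31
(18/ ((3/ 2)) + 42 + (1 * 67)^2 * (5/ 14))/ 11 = 23201/ 154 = 150.66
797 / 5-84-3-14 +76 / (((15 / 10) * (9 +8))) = 15652 / 255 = 61.38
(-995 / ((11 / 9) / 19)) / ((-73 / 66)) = 1020870 / 73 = 13984.52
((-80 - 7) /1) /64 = -1.36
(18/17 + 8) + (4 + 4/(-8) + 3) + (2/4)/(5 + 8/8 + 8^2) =37047/2380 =15.57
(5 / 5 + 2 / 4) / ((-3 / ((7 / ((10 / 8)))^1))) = -14 / 5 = -2.80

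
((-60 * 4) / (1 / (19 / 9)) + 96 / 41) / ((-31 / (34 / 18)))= 1054544 / 34317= 30.73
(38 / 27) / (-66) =-19 / 891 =-0.02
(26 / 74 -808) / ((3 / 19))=-189259 / 37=-5115.11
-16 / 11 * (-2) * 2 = 64 / 11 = 5.82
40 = 40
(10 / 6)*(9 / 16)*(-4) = -15 / 4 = -3.75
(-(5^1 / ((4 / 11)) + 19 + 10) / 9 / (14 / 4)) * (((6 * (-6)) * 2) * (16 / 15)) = 3648 / 35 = 104.23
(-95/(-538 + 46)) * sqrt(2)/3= 95 * sqrt(2)/1476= 0.09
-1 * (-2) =2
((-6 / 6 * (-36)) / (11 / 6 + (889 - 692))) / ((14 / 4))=0.05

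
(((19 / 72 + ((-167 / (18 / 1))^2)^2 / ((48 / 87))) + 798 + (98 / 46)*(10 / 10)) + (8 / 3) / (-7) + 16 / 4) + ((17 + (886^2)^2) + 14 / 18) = 616218734267.11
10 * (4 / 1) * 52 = 2080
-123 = -123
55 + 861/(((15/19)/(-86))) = -468683/5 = -93736.60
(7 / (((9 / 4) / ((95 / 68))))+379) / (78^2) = 14663 / 232713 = 0.06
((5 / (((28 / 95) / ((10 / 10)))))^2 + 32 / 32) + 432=565097 / 784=720.79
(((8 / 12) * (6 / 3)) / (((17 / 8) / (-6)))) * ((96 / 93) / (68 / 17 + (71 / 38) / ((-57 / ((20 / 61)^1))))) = -67648512 / 69443317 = -0.97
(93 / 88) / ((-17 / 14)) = -651 / 748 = -0.87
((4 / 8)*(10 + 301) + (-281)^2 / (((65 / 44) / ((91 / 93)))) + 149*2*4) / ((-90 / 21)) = -349252057 / 27900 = -12517.99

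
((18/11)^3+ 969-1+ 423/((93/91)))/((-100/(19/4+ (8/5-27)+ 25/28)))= 79106909883/288827000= 273.89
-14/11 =-1.27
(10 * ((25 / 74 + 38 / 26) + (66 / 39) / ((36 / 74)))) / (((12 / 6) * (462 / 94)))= 10738795 / 1999998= 5.37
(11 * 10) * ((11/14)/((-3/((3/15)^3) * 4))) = -0.06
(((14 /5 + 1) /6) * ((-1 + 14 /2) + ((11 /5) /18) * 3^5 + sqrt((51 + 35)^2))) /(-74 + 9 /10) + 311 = 6797107 /21930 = 309.95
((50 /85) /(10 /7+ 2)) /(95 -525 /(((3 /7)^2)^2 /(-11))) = 63 /62893064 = 0.00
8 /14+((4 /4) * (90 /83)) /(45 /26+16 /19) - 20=-14035828 /738451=-19.01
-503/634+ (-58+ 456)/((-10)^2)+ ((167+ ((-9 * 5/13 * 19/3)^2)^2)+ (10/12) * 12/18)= 470914553248471/2037113325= 231167.58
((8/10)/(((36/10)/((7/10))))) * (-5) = -7/9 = -0.78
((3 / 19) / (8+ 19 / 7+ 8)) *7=147 / 2489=0.06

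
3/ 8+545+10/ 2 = 550.38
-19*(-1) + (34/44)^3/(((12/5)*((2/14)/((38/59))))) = 74885593/3769392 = 19.87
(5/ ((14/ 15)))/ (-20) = -15/ 56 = -0.27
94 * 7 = 658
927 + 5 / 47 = 43574 / 47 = 927.11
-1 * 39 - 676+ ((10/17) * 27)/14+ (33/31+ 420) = -1080143/3689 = -292.80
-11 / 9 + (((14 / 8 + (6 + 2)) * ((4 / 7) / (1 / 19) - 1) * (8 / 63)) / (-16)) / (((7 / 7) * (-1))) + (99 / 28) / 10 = -467 / 4410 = -0.11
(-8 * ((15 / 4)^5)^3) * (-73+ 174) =-44227282928466796875 / 134217728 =-329518936041.50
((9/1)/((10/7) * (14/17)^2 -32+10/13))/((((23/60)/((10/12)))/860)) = -242326500/435827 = -556.02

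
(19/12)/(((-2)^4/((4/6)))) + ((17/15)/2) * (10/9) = 601/864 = 0.70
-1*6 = -6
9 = 9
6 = 6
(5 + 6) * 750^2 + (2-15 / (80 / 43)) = 98999903 / 16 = 6187493.94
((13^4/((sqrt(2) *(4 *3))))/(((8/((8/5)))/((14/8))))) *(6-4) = 199927 *sqrt(2)/240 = 1178.08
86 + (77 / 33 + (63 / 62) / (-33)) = 88.30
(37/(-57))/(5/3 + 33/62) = -2294/7771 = -0.30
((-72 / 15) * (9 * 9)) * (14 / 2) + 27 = -13473 / 5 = -2694.60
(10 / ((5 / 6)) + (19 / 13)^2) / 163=2389 / 27547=0.09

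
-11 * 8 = -88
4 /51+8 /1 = 8.08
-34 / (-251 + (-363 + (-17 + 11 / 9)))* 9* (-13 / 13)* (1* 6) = -2.92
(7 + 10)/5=17/5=3.40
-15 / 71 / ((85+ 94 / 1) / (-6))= 90 / 12709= 0.01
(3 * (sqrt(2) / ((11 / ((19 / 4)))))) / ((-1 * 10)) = -57 * sqrt(2) / 440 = -0.18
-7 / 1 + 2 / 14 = -48 / 7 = -6.86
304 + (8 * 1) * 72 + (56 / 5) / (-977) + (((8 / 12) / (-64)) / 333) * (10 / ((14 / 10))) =480977746547 / 546572880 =879.99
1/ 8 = 0.12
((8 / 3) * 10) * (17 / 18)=680 / 27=25.19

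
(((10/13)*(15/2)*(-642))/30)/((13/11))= -17655/169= -104.47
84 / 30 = 14 / 5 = 2.80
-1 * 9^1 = -9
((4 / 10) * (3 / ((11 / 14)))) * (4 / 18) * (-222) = -4144 / 55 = -75.35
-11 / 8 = -1.38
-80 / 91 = -0.88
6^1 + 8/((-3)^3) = 154/27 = 5.70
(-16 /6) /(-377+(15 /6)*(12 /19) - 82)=152 /26073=0.01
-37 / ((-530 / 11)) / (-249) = -407 / 131970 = -0.00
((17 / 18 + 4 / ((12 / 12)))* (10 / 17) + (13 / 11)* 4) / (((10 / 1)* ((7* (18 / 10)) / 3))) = 12851 / 70686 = 0.18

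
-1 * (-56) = 56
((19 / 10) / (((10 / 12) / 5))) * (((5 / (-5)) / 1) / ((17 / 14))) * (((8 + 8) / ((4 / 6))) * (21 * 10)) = -804384 / 17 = -47316.71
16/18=8/9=0.89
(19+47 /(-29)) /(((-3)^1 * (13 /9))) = -1512 /377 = -4.01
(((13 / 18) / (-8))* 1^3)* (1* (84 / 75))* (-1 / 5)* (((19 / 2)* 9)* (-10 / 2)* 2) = -17.29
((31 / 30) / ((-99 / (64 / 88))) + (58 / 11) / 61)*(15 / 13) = 78566 / 863577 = 0.09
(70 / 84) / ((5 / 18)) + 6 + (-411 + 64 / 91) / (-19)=52898 / 1729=30.59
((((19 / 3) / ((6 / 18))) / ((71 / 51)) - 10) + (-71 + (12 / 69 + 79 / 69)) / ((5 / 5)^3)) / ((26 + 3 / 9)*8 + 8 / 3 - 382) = 323497 / 826298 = 0.39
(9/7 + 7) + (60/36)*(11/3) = 907/63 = 14.40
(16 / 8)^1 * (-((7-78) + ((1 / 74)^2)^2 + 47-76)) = 2998657599 / 14993288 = 200.00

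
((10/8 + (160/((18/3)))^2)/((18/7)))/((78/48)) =170.48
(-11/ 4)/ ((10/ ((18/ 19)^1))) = -99/ 380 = -0.26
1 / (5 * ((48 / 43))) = 0.18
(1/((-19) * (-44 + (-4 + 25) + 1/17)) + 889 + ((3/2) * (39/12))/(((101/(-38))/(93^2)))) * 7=-156900320017/1496820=-104822.44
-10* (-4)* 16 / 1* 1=640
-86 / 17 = -5.06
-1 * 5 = -5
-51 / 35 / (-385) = 51 / 13475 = 0.00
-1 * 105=-105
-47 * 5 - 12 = -247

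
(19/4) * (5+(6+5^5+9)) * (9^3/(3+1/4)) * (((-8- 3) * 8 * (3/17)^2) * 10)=-20294485200/221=-91830249.77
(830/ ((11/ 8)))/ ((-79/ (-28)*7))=26560/ 869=30.56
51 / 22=2.32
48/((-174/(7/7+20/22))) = -168/319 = -0.53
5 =5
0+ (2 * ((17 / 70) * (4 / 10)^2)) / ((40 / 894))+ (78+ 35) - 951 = -3658651 / 4375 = -836.26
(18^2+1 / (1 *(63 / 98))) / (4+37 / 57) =11134 / 159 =70.03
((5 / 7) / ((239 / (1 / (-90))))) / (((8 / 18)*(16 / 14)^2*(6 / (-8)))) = 7 / 91776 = 0.00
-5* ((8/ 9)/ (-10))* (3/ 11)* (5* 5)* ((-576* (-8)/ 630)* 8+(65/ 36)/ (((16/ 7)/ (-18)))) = 82685/ 616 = 134.23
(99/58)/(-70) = -99/4060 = -0.02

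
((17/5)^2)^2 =83521/625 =133.63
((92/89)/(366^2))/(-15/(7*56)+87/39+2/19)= 96824/28830579633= 0.00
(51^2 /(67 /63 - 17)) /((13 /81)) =-13272903 /13052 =-1016.92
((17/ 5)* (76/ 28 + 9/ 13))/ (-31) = -34/ 91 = -0.37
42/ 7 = 6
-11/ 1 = -11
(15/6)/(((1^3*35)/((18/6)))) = 3/14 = 0.21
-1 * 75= -75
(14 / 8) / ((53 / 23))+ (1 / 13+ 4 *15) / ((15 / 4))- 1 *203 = -7698337 / 41340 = -186.22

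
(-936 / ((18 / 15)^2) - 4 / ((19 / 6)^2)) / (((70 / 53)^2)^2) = -132331256851 / 619115000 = -213.74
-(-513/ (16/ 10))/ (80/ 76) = 9747/ 32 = 304.59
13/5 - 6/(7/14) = -47/5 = -9.40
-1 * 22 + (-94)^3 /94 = -8858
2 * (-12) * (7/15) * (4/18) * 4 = -448/45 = -9.96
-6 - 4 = -10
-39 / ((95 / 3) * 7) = -117 / 665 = -0.18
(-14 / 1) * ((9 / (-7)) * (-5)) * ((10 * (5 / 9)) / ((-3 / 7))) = 3500 / 3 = 1166.67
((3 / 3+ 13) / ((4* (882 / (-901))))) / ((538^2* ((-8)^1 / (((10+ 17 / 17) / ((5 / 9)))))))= 9911 / 324177280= 0.00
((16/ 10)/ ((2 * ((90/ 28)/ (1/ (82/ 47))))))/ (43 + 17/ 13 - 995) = -17108/ 114011775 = -0.00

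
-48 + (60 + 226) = 238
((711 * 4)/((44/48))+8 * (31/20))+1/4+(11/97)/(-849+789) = 3115.19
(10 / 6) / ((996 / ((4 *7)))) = 35 / 747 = 0.05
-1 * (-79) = 79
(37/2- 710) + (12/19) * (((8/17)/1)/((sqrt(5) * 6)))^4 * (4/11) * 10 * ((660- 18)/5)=-5431832753399/7855150050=-691.50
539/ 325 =1.66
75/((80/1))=15/16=0.94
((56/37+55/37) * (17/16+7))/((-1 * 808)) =-387/12928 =-0.03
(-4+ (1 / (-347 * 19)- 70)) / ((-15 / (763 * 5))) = 18820.71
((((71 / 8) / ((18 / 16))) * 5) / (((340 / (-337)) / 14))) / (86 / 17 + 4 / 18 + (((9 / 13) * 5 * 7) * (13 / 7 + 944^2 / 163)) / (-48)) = 405610504 / 2041938359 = 0.20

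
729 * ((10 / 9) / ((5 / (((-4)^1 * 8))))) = -5184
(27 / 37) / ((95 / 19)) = 27 / 185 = 0.15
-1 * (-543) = 543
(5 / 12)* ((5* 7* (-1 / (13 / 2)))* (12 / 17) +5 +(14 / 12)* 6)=755 / 221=3.42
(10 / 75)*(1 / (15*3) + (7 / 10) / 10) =83 / 6750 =0.01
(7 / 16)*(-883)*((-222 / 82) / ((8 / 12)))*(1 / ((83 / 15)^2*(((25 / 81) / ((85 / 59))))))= 127540886445 / 533263712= 239.17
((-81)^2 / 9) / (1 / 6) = 4374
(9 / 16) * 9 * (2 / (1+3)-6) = -891 / 32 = -27.84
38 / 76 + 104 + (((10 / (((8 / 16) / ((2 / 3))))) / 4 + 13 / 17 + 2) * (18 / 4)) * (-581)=-269260 / 17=-15838.82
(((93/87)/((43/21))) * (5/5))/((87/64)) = 13888/36163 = 0.38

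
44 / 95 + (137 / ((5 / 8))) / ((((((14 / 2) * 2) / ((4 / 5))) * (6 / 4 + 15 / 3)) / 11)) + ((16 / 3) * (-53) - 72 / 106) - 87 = -2396436241 / 6872775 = -348.69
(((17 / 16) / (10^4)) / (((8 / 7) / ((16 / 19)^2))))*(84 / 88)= 2499 / 39710000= 0.00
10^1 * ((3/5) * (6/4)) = 9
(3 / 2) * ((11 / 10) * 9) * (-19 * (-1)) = 282.15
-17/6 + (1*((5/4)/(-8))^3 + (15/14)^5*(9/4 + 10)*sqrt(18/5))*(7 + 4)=-282653/98304 + 5011875*sqrt(10)/43904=358.12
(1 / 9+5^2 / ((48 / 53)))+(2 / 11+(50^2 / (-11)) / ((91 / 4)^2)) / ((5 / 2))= 1810970761 / 65585520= 27.61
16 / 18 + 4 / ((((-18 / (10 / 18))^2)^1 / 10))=6082 / 6561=0.93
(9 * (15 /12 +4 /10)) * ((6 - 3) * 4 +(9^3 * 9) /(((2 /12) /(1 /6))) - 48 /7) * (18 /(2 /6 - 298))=-5896.29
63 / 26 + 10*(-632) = -164257 / 26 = -6317.58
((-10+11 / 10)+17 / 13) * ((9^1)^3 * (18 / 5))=-6475707 / 325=-19925.25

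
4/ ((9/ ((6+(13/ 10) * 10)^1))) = 76/ 9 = 8.44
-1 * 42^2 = -1764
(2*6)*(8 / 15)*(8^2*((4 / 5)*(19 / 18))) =77824 / 225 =345.88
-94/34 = -47/17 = -2.76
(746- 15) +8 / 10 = 3659 / 5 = 731.80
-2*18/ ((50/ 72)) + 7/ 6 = -7601/ 150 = -50.67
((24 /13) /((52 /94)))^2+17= 803633 /28561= 28.14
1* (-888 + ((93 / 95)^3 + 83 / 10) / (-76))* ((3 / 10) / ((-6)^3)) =115740889139 / 93831120000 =1.23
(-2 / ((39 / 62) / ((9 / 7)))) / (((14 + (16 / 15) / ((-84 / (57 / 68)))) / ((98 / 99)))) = -1032920 / 3570853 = -0.29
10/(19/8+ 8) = 80/83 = 0.96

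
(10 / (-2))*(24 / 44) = -30 / 11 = -2.73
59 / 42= 1.40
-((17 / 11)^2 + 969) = -117538 / 121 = -971.39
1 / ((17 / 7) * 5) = 7 / 85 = 0.08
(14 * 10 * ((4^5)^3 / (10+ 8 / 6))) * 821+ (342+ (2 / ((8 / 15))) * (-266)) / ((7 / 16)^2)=9071067563063424 / 833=10889636930448.29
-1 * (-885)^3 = 693154125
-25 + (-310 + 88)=-247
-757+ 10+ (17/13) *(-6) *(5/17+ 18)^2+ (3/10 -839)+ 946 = -7216997/2210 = -3265.61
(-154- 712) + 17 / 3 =-2581 / 3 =-860.33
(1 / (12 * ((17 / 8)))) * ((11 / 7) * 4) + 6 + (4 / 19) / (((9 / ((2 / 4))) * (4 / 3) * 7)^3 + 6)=33483867248 / 5360421759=6.25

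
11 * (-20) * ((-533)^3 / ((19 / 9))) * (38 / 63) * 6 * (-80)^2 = 365483258221714.29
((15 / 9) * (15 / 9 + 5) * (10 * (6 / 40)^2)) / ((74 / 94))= 235 / 74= 3.18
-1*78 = -78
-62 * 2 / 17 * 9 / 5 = -13.13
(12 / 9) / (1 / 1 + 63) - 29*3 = -4175 / 48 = -86.98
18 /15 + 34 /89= 704 /445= 1.58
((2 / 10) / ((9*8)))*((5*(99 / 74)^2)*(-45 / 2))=-49005 / 87616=-0.56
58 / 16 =29 / 8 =3.62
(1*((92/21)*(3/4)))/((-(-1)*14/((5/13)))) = 115/1274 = 0.09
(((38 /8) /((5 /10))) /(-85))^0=1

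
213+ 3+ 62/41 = 8918/41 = 217.51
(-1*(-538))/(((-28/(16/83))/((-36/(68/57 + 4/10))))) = 11039760/131887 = 83.71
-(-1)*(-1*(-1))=1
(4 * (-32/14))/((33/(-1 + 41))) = -2560/231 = -11.08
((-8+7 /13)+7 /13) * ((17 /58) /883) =-765 /332891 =-0.00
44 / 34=22 / 17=1.29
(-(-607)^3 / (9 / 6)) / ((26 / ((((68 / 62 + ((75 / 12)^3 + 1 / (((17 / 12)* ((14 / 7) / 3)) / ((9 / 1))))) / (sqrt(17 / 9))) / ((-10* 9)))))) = -11811324.51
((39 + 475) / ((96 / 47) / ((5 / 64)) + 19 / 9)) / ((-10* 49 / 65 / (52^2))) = -1469772720 / 225253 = -6524.99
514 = 514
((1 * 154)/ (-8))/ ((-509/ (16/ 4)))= 77/ 509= 0.15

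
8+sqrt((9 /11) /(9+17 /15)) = 3*sqrt(6270) /836+8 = 8.28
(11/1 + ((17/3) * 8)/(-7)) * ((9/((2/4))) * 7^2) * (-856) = -3415440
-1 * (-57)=57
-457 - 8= -465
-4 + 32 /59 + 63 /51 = -2229 /1003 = -2.22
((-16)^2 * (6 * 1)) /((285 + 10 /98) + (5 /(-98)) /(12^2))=3096576 /574765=5.39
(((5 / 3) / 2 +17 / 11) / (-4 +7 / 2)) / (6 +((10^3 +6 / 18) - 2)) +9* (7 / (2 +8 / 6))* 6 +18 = 131.40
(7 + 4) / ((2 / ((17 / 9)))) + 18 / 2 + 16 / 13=4825 / 234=20.62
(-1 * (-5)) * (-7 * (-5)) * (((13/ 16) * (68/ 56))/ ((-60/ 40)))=-115.10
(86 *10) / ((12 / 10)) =2150 / 3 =716.67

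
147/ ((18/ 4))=98/ 3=32.67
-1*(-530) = 530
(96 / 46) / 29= 48 / 667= 0.07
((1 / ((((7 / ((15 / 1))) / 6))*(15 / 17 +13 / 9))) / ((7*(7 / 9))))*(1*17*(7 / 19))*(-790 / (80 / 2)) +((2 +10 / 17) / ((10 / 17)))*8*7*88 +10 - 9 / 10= 21566.76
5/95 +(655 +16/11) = 137210/209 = 656.51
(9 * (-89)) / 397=-801 / 397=-2.02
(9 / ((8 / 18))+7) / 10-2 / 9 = 901 / 360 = 2.50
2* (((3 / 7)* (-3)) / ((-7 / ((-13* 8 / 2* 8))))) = -7488 / 49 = -152.82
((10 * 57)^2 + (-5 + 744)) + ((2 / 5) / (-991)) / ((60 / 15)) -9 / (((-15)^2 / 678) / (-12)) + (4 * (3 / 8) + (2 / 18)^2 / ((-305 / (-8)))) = 39902558281141 / 122413275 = 325965.94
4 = 4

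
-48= -48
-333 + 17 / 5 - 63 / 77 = -18173 / 55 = -330.42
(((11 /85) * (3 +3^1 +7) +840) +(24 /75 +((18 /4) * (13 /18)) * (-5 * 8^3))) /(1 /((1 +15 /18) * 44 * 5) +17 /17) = -7459.50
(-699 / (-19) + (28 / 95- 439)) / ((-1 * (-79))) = -38182 / 7505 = -5.09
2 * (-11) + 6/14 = -151/7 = -21.57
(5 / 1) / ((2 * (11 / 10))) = 25 / 11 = 2.27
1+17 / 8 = 25 / 8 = 3.12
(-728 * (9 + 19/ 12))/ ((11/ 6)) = -46228/ 11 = -4202.55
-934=-934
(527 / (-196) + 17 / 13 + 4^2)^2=1387488001 / 6492304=213.71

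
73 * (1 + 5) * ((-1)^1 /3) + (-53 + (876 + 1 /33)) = 677.03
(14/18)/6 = 7/54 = 0.13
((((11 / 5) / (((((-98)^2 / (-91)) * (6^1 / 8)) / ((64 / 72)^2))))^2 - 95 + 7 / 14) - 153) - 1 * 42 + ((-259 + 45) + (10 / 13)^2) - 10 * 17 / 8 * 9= -81497765420721971 / 117405243036900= -694.16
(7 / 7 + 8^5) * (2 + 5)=229383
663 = 663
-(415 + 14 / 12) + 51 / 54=-3737 / 9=-415.22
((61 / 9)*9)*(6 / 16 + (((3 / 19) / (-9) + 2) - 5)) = -73505 / 456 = -161.20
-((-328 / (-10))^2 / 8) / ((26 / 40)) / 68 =-3362 / 1105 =-3.04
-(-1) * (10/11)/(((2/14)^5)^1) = 168070/11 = 15279.09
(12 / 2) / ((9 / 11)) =22 / 3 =7.33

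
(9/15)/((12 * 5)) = 1/100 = 0.01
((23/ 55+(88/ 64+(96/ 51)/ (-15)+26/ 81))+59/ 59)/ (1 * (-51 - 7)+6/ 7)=-12675467/ 242352000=-0.05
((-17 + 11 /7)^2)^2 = 136048896 /2401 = 56663.43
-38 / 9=-4.22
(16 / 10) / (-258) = -4 / 645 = -0.01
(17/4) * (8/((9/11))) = 374/9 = 41.56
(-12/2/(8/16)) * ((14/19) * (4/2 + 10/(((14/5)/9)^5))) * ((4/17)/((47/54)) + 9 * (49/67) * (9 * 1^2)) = -8822917063543941/4884243854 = -1806403.88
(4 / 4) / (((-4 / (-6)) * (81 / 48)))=8 / 9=0.89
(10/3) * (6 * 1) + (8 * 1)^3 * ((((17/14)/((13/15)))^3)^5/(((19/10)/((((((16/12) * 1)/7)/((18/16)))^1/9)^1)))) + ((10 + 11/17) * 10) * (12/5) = 589832528238966246915341852114576797/549441484863737865042319526780111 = 1073.51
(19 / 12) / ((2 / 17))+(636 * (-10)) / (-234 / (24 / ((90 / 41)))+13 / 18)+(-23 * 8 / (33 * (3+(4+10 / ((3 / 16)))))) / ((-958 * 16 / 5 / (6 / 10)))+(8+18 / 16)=14415048649213 / 43665604554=330.12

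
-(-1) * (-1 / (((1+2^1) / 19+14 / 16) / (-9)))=1368 / 157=8.71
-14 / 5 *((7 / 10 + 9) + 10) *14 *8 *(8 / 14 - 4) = 529536 / 25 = 21181.44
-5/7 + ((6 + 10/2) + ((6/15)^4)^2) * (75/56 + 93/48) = 1545797077/43750000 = 35.33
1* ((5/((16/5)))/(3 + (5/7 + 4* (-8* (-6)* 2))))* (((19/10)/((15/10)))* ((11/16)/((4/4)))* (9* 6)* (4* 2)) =1.52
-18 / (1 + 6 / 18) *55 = -1485 / 2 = -742.50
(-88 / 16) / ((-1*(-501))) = -11 / 1002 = -0.01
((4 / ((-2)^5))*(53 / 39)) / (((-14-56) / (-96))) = -106 / 455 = -0.23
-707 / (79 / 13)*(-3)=27573 / 79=349.03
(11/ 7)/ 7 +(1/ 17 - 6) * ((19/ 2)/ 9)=-90665/ 14994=-6.05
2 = 2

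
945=945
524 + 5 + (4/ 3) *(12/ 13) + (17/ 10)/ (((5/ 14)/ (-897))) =-1215334/ 325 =-3739.49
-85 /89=-0.96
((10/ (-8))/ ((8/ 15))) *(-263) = 616.41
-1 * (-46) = 46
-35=-35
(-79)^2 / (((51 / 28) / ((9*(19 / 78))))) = 7511.79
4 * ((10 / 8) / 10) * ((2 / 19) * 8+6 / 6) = 35 / 38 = 0.92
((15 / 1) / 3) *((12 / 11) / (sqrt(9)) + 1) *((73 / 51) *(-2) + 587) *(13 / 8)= 9682075 / 1496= 6471.98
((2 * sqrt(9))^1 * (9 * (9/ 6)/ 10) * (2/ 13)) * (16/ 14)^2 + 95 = 307759/ 3185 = 96.63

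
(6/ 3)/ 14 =1/ 7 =0.14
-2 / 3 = -0.67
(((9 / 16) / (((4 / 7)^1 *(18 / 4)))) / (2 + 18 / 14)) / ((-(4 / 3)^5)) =-11907 / 753664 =-0.02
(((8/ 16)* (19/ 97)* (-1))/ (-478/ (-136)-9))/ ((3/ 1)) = 646/ 108543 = 0.01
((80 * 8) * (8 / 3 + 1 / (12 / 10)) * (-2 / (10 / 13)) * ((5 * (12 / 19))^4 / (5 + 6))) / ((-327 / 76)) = 100638720000 / 8223941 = 12237.29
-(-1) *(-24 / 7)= -24 / 7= -3.43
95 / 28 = 3.39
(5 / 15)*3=1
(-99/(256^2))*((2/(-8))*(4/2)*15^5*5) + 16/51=2868.13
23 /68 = 0.34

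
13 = 13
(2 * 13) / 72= 13 / 36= 0.36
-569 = -569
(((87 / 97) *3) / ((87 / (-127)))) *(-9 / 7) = 3429 / 679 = 5.05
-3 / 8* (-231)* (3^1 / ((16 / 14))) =14553 / 64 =227.39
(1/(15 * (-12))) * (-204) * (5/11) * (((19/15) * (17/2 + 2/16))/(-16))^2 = 3246473/13516800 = 0.24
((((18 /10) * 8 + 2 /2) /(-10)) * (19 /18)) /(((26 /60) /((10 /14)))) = -2.68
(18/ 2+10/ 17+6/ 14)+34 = 5238/ 119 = 44.02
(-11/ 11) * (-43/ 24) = 43/ 24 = 1.79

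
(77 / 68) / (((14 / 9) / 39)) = 28.39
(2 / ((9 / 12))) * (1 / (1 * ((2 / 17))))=68 / 3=22.67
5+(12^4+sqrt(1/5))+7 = sqrt(5)/5+20748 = 20748.45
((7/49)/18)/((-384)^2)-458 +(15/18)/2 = -8501649407/18579456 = -457.58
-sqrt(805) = -28.37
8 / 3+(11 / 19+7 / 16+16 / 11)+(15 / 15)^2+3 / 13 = 830545 / 130416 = 6.37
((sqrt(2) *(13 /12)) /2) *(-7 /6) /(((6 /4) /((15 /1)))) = -455 *sqrt(2) /72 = -8.94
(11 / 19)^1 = 11 / 19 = 0.58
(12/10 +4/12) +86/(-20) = -83/30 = -2.77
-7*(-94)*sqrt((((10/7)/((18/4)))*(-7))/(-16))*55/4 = 18095*sqrt(5)/12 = 3371.80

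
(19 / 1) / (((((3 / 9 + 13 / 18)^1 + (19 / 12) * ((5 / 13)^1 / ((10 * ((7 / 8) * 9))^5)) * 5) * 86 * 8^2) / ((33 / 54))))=5913267735375 / 2958784149682048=0.00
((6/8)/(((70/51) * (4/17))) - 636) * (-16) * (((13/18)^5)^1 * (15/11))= 87837898889/32332608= 2716.70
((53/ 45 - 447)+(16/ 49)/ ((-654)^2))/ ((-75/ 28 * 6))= 23358948916/ 842065875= 27.74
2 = 2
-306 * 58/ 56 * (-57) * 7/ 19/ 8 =13311/ 16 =831.94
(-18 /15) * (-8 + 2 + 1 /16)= 57 /8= 7.12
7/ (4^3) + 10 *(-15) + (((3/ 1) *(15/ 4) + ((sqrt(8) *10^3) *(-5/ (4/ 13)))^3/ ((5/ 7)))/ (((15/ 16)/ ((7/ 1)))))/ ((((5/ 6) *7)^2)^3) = -43734712320000 *sqrt(2)/ 2401- 2519175902567/ 16807000000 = -25760193115.08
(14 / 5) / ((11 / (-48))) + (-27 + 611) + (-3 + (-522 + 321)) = 20228 / 55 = 367.78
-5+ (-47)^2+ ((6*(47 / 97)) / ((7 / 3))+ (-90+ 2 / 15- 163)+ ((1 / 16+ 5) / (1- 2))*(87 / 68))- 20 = 1925.90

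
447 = 447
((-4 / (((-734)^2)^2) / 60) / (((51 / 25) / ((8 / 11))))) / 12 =-5 / 732756390514632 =-0.00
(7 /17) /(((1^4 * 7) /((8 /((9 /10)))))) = 80 /153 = 0.52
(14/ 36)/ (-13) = -0.03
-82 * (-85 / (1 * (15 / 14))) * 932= 18188912 / 3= 6062970.67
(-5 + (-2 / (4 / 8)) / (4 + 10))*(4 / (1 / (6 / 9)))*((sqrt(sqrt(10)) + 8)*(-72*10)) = 71040*10^(1 / 4) / 7 + 568320 / 7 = 99235.57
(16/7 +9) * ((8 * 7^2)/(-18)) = -2212/9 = -245.78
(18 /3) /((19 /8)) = 48 /19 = 2.53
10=10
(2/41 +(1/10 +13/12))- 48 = -115049/2460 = -46.77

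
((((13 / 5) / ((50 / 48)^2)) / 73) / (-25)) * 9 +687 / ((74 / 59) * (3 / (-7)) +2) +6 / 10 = 470.34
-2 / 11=-0.18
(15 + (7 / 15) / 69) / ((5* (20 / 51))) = 66011 / 8625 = 7.65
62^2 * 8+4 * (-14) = 30696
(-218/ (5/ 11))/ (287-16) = -2398/ 1355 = -1.77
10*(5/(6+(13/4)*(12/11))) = 110/21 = 5.24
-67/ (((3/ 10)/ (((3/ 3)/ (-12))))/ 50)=930.56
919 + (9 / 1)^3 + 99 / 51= 28049 / 17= 1649.94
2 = 2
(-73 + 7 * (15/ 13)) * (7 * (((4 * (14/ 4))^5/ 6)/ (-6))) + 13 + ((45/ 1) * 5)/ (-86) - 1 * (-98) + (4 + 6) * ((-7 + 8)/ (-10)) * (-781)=68324429107/ 10062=6790342.79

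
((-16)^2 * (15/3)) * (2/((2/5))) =6400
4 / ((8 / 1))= 1 / 2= 0.50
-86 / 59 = -1.46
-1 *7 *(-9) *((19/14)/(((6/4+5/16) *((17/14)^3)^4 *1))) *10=775572721294049280/16896044879663069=45.90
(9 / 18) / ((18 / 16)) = 4 / 9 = 0.44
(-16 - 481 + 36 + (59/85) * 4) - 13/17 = -39014/85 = -458.99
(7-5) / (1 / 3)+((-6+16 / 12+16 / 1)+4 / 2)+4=70 / 3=23.33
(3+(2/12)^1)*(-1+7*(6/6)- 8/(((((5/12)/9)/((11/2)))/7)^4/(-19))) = 143874516941051683/625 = 230199227105682.69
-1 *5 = -5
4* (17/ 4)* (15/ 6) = 85/ 2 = 42.50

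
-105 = -105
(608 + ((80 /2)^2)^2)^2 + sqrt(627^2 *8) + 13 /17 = 1254 *sqrt(2) + 111464126604301 /17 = 6556713331438.19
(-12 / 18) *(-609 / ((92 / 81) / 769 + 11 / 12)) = 101157336 / 228761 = 442.20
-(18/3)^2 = -36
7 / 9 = 0.78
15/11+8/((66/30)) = 5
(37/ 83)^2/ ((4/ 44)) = 15059/ 6889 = 2.19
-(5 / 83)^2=-25 / 6889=-0.00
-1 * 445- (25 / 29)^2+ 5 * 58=-130980 / 841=-155.74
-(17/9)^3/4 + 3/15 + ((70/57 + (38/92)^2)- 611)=-22387688656/36635895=-611.09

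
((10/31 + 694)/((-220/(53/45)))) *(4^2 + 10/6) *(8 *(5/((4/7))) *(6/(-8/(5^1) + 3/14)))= 5925169768/297693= 19903.62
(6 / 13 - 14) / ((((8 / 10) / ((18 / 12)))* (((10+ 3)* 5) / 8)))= -528 / 169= -3.12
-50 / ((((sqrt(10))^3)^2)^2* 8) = -1 / 160000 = -0.00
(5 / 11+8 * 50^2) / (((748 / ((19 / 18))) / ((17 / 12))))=464455 / 11616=39.98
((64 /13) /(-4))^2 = 256 /169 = 1.51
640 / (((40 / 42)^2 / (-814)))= -2871792 / 5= -574358.40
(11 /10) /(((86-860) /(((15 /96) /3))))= -11 /148608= -0.00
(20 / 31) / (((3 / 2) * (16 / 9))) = 15 / 62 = 0.24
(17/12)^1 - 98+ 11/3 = -1115/12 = -92.92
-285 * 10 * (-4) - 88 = 11312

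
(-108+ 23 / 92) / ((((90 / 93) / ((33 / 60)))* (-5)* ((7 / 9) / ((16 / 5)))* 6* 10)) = 146971 / 175000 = 0.84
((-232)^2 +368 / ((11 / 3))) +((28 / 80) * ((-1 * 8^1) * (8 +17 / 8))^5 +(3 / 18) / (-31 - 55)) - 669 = -8658179516992 / 7095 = -1220321284.99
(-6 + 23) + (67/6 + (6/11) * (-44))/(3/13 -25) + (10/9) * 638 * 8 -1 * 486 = 4307777/828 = 5202.63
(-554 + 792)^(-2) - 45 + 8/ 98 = -2544355/ 56644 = -44.92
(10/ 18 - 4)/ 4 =-31/ 36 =-0.86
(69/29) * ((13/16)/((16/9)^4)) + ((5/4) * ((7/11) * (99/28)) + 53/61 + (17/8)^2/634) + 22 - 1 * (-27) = 31095316386217/588013109248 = 52.88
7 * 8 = 56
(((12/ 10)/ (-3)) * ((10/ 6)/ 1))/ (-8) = 1/ 12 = 0.08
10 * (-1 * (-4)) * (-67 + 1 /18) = -24100 /9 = -2677.78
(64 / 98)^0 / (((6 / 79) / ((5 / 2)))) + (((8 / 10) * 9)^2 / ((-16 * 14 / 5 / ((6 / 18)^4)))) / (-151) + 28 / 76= 40107979 / 1204980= 33.29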